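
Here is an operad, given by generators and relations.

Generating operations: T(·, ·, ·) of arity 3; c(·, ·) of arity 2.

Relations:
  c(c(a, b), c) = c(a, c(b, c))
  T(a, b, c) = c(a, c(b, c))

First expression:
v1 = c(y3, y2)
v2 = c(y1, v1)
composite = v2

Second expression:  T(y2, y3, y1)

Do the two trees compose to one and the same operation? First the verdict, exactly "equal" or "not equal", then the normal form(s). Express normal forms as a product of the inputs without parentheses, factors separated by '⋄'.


not equal; the first gives y1 ⋄ y3 ⋄ y2 and the second y2 ⋄ y3 ⋄ y1


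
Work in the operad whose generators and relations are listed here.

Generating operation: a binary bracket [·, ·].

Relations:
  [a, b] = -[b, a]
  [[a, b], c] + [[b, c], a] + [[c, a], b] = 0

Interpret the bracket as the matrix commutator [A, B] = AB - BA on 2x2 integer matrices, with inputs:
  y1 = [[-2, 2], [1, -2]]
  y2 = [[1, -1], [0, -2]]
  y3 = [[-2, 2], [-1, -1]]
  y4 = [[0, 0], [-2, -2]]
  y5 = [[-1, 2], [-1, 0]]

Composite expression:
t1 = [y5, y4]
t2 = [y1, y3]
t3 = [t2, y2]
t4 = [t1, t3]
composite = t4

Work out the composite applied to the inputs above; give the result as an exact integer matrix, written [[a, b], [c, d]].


[[20, -24], [-16, -20]]


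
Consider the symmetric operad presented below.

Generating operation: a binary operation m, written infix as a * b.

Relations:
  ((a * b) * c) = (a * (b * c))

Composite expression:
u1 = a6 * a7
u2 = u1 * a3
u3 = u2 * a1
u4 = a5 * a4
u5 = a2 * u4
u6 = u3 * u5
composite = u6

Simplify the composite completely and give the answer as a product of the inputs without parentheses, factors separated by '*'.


a6 * a7 * a3 * a1 * a2 * a5 * a4


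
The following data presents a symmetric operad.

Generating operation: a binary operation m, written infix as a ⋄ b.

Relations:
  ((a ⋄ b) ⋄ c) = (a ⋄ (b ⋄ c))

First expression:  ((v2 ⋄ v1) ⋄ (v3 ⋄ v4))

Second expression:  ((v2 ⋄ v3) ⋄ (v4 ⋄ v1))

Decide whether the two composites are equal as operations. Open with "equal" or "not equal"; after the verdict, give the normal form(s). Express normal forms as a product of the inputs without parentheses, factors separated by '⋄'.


not equal; the first gives v2 ⋄ v1 ⋄ v3 ⋄ v4 and the second v2 ⋄ v3 ⋄ v4 ⋄ v1

The first expression reduces to v2 ⋄ v1 ⋄ v3 ⋄ v4
The second expression reduces to v2 ⋄ v3 ⋄ v4 ⋄ v1
Distinct normal forms: not equal.


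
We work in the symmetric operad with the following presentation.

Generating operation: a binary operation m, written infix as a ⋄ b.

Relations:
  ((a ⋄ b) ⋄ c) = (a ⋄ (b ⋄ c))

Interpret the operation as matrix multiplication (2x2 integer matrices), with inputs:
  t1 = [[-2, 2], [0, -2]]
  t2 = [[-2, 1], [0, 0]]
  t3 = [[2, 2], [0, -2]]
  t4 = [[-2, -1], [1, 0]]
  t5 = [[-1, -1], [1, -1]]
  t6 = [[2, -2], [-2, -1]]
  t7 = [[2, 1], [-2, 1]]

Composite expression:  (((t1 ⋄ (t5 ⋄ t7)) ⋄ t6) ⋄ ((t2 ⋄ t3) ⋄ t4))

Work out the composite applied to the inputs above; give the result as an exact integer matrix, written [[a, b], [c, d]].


(t5 ⋄ t7) = [[0, -2], [4, 0]]
(t1 ⋄ (t5 ⋄ t7)) = [[8, 4], [-8, 0]]
((t1 ⋄ (t5 ⋄ t7)) ⋄ t6) = [[8, -20], [-16, 16]]
(t2 ⋄ t3) = [[-4, -6], [0, 0]]
((t2 ⋄ t3) ⋄ t4) = [[2, 4], [0, 0]]
(((t1 ⋄ (t5 ⋄ t7)) ⋄ t6) ⋄ ((t2 ⋄ t3) ⋄ t4)) = [[16, 32], [-32, -64]]

[[16, 32], [-32, -64]]


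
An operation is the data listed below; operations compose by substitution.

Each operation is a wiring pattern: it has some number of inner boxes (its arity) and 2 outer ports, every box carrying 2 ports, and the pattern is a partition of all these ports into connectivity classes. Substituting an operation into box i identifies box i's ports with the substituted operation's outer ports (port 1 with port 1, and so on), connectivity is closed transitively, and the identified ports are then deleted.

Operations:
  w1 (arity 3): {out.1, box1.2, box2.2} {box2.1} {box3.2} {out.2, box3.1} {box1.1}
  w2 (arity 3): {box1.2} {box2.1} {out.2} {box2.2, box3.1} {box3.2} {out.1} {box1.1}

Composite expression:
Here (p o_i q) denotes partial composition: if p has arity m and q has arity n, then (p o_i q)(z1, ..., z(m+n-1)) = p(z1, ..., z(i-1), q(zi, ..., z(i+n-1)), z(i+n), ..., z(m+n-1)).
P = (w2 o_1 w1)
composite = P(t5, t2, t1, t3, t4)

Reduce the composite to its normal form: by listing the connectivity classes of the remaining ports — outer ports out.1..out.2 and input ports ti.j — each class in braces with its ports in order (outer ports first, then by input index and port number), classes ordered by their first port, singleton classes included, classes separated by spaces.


Two ports join when wires chain via w2-identified ports.
stage w1: inputs (t5, t2, t1), connectivity {out.1, t2.2, t5.2} {out.2, t1.1} {t1.2} {t2.1} {t5.1}, out.j its boundary
stage w2: inputs (t5, t2, t1, t3, t4), connectivity {out.1} {out.2} {t1.1} {t1.2} {t2.1} {t2.2, t5.2} {t3.1} {t3.2, t4.1} {t4.2} {t5.1}, out.j its boundary

{out.1} {out.2} {t1.1} {t1.2} {t2.1} {t2.2, t5.2} {t3.1} {t3.2, t4.1} {t4.2} {t5.1}


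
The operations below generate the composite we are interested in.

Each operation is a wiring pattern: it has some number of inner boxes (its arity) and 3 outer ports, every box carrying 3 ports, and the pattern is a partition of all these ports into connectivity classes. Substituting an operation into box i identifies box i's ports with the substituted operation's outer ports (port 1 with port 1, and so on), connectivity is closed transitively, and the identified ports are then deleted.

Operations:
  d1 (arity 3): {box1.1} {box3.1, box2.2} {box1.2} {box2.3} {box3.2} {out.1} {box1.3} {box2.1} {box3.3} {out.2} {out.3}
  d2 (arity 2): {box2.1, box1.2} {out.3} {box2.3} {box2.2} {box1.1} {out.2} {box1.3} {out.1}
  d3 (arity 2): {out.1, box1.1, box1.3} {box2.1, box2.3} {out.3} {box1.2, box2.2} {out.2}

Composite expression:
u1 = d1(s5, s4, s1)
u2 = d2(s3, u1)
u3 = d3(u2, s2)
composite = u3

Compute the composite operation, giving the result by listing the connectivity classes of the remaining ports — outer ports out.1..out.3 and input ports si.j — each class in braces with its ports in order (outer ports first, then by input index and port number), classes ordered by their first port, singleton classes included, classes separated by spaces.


{out.1} {out.2} {out.3} {s1.1, s4.2} {s1.2} {s1.3} {s2.1, s2.3} {s2.2} {s3.1} {s3.2} {s3.3} {s4.1} {s4.3} {s5.1} {s5.2} {s5.3}

Treat the ports identified at d3 as solder joints: merge, then drop.
after d1, the pattern on (s5, s4, s1) reads {out.1} {out.2} {out.3} {s1.1, s4.2} {s1.2} {s1.3} {s4.1} {s4.3} {s5.1} {s5.2} {s5.3} (out.j = its outer ports)
after d2, the pattern on (s3, s5, s4, s1) reads {out.1} {out.2} {out.3} {s1.1, s4.2} {s1.2} {s1.3} {s3.1} {s3.2} {s3.3} {s4.1} {s4.3} {s5.1} {s5.2} {s5.3} (out.j = its outer ports)
after d3, the pattern on (s3, s5, s4, s1, s2) reads {out.1} {out.2} {out.3} {s1.1, s4.2} {s1.2} {s1.3} {s2.1, s2.3} {s2.2} {s3.1} {s3.2} {s3.3} {s4.1} {s4.3} {s5.1} {s5.2} {s5.3} (out.j = its outer ports)


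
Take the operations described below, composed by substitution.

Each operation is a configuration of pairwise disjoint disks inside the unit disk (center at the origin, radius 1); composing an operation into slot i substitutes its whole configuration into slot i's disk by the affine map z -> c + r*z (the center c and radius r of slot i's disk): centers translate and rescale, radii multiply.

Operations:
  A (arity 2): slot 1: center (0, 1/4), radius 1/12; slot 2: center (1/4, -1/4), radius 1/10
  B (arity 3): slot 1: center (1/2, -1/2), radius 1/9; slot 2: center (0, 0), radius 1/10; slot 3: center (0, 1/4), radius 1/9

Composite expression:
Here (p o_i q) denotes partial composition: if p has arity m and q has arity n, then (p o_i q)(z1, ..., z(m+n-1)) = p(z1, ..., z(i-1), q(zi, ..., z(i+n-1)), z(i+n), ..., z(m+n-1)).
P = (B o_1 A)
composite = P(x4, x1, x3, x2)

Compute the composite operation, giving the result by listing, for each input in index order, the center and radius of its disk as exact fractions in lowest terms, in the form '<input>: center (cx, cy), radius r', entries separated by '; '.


x1: center (19/36, -19/36), radius 1/90; x2: center (0, 1/4), radius 1/9; x3: center (0, 0), radius 1/10; x4: center (1/2, -17/36), radius 1/108


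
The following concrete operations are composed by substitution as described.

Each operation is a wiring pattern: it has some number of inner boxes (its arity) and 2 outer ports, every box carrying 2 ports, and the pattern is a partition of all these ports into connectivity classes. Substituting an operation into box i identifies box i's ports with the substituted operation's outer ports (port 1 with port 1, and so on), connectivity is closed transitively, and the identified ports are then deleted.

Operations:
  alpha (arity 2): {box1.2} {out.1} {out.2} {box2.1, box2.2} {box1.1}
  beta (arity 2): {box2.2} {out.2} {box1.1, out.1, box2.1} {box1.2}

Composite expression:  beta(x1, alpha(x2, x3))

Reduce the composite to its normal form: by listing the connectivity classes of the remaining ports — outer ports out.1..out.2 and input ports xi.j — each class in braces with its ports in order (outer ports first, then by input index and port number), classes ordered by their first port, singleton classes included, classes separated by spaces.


{out.1, x1.1} {out.2} {x1.2} {x2.1} {x2.2} {x3.1, x3.2}

Treat the ports identified at beta as solder joints: merge, then drop.
the subtree at alpha composes to {out.1} {out.2} {x2.1} {x2.2} {x3.1, x3.2} on (x2, x3); out.j = own outer ports
the subtree at beta composes to {out.1, x1.1} {out.2} {x1.2} {x2.1} {x2.2} {x3.1, x3.2} on (x1, x2, x3); out.j = own outer ports


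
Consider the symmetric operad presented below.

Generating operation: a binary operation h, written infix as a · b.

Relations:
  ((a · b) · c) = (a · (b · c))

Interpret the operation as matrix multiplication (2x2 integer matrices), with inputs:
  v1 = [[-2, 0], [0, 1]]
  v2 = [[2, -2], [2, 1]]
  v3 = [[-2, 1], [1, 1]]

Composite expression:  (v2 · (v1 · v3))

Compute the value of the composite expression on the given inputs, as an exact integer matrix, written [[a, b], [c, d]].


[[6, -6], [9, -3]]

(v1 · v3) = [[4, -2], [1, 1]]
(v2 · (v1 · v3)) = [[6, -6], [9, -3]]


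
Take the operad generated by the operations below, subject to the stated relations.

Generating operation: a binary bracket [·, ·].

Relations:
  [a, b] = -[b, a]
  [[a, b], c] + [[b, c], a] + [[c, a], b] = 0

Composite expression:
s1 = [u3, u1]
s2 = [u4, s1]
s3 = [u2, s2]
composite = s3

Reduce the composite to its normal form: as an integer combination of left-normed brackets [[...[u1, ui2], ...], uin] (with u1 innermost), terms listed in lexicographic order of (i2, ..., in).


Antisymmetry and Jacobi reduce to u1-anchored left-normed brackets.
Composite bracket: [u2, [u4, [u3, u1]]]
Expanding via [a, b] = ab - ba: 8 signed words (2^3 = 8).
Words beginning with u1 determine it all:
  word u1u3u4u2 has sign -1, contributing -[[[u1, u3], u4], u2]

-[[[u1, u3], u4], u2]


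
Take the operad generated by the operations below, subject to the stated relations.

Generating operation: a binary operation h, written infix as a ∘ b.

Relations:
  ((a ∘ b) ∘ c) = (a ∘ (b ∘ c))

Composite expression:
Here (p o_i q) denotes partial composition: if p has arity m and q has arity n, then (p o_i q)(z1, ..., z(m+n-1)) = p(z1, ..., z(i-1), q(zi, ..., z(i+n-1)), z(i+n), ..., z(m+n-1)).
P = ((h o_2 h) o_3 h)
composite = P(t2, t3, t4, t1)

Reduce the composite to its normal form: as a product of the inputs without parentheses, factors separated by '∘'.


t2 ∘ t3 ∘ t4 ∘ t1

Every regrouping of h is equal, so read the t-inputs in written order.
(t4 ∘ t1) linearizes to t4 ∘ t1
(t3 ∘ (t4 ∘ t1)) linearizes to t3 ∘ t4 ∘ t1
(t2 ∘ (t3 ∘ (t4 ∘ t1))) linearizes to t2 ∘ t3 ∘ t4 ∘ t1


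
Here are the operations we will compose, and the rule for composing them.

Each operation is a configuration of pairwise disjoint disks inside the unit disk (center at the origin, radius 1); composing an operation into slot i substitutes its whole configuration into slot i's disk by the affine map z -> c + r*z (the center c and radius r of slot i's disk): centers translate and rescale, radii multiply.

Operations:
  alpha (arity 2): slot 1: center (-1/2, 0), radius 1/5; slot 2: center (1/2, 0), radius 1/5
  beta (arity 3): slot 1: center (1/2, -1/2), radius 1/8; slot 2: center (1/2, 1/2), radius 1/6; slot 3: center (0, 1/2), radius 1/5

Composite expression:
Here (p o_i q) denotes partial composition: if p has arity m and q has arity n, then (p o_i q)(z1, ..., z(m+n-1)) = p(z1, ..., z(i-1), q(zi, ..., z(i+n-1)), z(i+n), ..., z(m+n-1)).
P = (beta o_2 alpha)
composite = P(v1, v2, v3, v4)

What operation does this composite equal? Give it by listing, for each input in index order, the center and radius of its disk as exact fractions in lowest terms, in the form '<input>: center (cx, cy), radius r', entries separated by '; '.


v1: center (1/2, -1/2), radius 1/8; v2: center (5/12, 1/2), radius 1/30; v3: center (7/12, 1/2), radius 1/30; v4: center (0, 1/2), radius 1/5

Affine substitution under beta: radii multiply and v-centers shift.
tracing v1 down its 1-map path: center (1/2, -1/2), radius 1/8
tracing v2 down its 2-map path: center (5/12, 1/2), radius 1/30
tracing v3 down its 2-map path: center (7/12, 1/2), radius 1/30
tracing v4 down its 1-map path: center (0, 1/2), radius 1/5


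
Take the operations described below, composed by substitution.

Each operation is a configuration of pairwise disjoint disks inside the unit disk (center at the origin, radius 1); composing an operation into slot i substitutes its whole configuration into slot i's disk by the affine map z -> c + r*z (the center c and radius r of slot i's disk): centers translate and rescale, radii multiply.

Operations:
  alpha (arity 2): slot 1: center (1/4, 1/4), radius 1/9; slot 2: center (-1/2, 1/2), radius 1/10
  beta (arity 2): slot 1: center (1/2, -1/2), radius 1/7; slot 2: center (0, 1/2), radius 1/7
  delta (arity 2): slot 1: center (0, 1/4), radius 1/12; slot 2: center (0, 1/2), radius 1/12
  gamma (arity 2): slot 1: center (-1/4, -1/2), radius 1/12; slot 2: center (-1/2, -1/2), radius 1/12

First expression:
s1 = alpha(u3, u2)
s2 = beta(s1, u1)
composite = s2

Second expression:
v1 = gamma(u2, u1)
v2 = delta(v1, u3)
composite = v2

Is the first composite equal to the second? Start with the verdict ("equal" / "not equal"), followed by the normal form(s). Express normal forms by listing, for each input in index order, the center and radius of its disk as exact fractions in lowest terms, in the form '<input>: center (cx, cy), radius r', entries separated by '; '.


The first expression, normalized: u1: center (0, 1/2), radius 1/7; u2: center (3/7, -3/7), radius 1/70; u3: center (15/28, -13/28), radius 1/63
The second expression, normalized: u1: center (-1/24, 5/24), radius 1/144; u2: center (-1/48, 5/24), radius 1/144; u3: center (0, 1/2), radius 1/12
They disagree, so not equal.

not equal; the first gives u1: center (0, 1/2), radius 1/7; u2: center (3/7, -3/7), radius 1/70; u3: center (15/28, -13/28), radius 1/63 and the second u1: center (-1/24, 5/24), radius 1/144; u2: center (-1/48, 5/24), radius 1/144; u3: center (0, 1/2), radius 1/12


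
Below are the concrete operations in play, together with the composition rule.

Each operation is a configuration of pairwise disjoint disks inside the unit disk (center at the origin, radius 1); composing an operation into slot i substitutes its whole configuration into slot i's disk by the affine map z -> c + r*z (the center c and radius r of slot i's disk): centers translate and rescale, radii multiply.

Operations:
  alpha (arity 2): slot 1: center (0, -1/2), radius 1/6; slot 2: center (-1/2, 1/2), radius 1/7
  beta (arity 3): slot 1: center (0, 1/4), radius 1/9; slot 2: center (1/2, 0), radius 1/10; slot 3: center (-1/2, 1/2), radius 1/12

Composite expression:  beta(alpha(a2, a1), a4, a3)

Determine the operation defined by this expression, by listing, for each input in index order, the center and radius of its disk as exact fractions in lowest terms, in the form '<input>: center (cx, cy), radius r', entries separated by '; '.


a1: center (-1/18, 11/36), radius 1/63; a2: center (0, 7/36), radius 1/54; a3: center (-1/2, 1/2), radius 1/12; a4: center (1/2, 0), radius 1/10

Only the slot chain above each a matters under beta; compose those maps.
a2: after 2 affine steps, its disk has center (0, 7/36), radius 1/54
a1: after 2 affine steps, its disk has center (-1/18, 11/36), radius 1/63
a4: after 1 affine step, its disk has center (1/2, 0), radius 1/10
a3: after 1 affine step, its disk has center (-1/2, 1/2), radius 1/12


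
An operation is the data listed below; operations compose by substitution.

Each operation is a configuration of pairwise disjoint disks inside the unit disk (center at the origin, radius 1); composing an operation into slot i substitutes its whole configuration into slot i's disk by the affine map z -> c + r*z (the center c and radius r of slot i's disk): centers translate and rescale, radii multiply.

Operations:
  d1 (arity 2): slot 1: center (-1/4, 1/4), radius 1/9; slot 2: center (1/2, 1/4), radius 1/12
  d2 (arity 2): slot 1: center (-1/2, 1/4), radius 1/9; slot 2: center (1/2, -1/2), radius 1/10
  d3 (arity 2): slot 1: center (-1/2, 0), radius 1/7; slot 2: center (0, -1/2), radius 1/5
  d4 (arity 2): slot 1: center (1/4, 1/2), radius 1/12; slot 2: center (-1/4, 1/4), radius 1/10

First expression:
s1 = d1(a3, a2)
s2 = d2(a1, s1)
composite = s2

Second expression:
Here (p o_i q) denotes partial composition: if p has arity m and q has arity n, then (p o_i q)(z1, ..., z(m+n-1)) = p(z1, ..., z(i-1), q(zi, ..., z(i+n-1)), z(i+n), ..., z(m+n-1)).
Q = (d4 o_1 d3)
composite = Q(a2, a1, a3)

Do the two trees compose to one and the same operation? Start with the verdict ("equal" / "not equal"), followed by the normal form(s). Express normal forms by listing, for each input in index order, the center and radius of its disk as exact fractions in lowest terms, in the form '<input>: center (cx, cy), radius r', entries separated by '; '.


not equal; first: a1: center (-1/2, 1/4), radius 1/9; a2: center (11/20, -19/40), radius 1/120; a3: center (19/40, -19/40), radius 1/90; second: a1: center (1/4, 11/24), radius 1/60; a2: center (5/24, 1/2), radius 1/84; a3: center (-1/4, 1/4), radius 1/10

Normal form of the first expression: a1: center (-1/2, 1/4), radius 1/9; a2: center (11/20, -19/40), radius 1/120; a3: center (19/40, -19/40), radius 1/90
Normal form of the second expression: a1: center (1/4, 11/24), radius 1/60; a2: center (5/24, 1/2), radius 1/84; a3: center (-1/4, 1/4), radius 1/10
They disagree, so not equal.


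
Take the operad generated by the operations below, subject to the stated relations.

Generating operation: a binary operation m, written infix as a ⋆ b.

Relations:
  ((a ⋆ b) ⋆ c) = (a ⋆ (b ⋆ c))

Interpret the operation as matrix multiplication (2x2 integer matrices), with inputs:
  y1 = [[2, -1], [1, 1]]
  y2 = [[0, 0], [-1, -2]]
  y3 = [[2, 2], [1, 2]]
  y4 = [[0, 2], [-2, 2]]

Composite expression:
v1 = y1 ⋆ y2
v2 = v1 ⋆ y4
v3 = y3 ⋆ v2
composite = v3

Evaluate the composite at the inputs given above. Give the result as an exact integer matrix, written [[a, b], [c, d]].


[[0, 0], [4, -6]]


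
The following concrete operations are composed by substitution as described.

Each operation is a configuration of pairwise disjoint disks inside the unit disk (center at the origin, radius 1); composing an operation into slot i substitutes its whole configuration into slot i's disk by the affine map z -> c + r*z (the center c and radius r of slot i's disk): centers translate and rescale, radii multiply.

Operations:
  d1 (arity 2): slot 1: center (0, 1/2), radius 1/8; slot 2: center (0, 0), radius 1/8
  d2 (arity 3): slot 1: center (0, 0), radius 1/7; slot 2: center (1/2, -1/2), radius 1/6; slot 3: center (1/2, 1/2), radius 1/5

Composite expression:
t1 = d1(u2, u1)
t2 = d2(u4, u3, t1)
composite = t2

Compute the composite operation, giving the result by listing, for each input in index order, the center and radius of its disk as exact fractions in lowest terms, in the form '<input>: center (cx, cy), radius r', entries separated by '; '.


u1: center (1/2, 1/2), radius 1/40; u2: center (1/2, 3/5), radius 1/40; u3: center (1/2, -1/2), radius 1/6; u4: center (0, 0), radius 1/7

Affine substitution under d2: radii multiply and u-centers shift.
input u4: applying the 1 nested substitution gives center (0, 0), radius 1/7
input u3: applying the 1 nested substitution gives center (1/2, -1/2), radius 1/6
input u2: applying the 2 nested substitutions gives center (1/2, 3/5), radius 1/40
input u1: applying the 2 nested substitutions gives center (1/2, 1/2), radius 1/40


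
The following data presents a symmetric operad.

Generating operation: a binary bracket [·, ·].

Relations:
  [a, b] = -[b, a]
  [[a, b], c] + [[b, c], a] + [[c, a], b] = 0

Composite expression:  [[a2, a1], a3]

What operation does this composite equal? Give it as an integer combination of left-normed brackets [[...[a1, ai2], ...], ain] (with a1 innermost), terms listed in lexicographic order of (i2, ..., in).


-[[a1, a2], a3]

Antisymmetry and Jacobi reduce to a1-anchored left-normed brackets.
Composite bracket: [[a2, a1], a3]
Each bracket splits as ab - ba, giving 4 signed words (2^2 = 4).
Coefficients come from the a1-initial words:
  sign of a1a2a3 is -1, so it contributes -[[a1, a2], a3]


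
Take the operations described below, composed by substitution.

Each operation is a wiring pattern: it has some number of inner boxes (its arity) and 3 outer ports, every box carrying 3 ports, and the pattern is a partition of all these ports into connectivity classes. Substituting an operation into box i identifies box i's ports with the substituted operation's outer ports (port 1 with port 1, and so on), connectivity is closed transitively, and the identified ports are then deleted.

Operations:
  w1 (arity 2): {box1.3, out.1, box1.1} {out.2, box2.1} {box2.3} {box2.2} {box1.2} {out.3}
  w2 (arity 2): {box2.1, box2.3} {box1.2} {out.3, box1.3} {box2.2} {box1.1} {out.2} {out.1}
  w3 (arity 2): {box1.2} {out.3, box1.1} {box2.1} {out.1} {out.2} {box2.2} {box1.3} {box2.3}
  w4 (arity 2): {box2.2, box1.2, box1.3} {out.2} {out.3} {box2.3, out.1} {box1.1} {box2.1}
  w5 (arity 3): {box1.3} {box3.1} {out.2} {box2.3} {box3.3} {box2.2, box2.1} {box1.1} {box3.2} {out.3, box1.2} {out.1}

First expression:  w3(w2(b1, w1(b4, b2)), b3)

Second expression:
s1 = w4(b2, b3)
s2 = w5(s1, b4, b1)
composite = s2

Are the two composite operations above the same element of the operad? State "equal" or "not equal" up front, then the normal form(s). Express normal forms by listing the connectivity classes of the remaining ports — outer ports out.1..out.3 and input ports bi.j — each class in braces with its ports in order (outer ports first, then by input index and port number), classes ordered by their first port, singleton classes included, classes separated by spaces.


not equal: they reduce to {out.1} {out.2} {out.3} {b1.1} {b1.2} {b1.3} {b2.1} {b2.2} {b2.3} {b3.1} {b3.2} {b3.3} {b4.1, b4.3} {b4.2} and {out.1} {out.2} {out.3} {b1.1} {b1.2} {b1.3} {b2.1} {b2.2, b2.3, b3.2} {b3.1} {b3.3} {b4.1, b4.2} {b4.3}


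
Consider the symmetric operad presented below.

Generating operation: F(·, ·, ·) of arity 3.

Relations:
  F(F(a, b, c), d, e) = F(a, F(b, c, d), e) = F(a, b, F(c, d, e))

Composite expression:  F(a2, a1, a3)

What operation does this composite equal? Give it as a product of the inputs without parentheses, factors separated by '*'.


a2 * a1 * a3

Key point: F is associative — brackets drop, the a-order remains.
F(a2, a1, a3) collapses to a2 * a1 * a3


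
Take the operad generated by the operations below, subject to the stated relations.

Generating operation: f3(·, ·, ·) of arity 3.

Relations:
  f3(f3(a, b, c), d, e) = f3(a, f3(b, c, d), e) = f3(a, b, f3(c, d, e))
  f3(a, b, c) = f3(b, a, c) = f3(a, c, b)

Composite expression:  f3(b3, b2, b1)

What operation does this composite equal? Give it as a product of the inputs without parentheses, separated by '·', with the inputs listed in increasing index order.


b1 · b2 · b3

Key point: f3 commutes, so take the b-inputs in any fixed order.
f3(b3, b2, b1) flattens to b3 · b2 · b1
rearranged into index order: b1 · b2 · b3


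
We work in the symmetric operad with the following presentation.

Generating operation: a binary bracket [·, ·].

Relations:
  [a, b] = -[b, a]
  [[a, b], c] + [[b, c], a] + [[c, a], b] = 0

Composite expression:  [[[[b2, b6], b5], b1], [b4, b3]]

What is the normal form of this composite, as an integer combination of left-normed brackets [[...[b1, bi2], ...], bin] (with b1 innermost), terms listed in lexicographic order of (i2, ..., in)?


[[[[[b1, b2], b6], b5], b3], b4] - [[[[[b1, b2], b6], b5], b4], b3] - [[[[[b1, b5], b2], b6], b3], b4] + [[[[[b1, b5], b2], b6], b4], b3] + [[[[[b1, b5], b6], b2], b3], b4] - [[[[[b1, b5], b6], b2], b4], b3] - [[[[[b1, b6], b2], b5], b3], b4] + [[[[[b1, b6], b2], b5], b4], b3]

A multilinear Lie element is pinned by b1-initial words (b1 innermost).
Composite bracket: [[[[b2, b6], b5], b1], [b4, b3]]
The bracket unfolds into 32 signed words via [a, b] = ab - ba (2^5 = 32).
The b1-initial words carry the normal form:
  word b1b2b6b5b3b4 has sign +1, contributing +[[[[[b1, b2], b6], b5], b3], b4]
  word b1b2b6b5b4b3 has sign -1, contributing -[[[[[b1, b2], b6], b5], b4], b3]
  word b1b5b2b6b3b4 has sign -1, contributing -[[[[[b1, b5], b2], b6], b3], b4]
  word b1b5b2b6b4b3 has sign +1, contributing +[[[[[b1, b5], b2], b6], b4], b3]
  word b1b5b6b2b3b4 has sign +1, contributing +[[[[[b1, b5], b6], b2], b3], b4]
  word b1b5b6b2b4b3 has sign -1, contributing -[[[[[b1, b5], b6], b2], b4], b3]
  word b1b6b2b5b3b4 has sign -1, contributing -[[[[[b1, b6], b2], b5], b3], b4]
  word b1b6b2b5b4b3 has sign +1, contributing +[[[[[b1, b6], b2], b5], b4], b3]


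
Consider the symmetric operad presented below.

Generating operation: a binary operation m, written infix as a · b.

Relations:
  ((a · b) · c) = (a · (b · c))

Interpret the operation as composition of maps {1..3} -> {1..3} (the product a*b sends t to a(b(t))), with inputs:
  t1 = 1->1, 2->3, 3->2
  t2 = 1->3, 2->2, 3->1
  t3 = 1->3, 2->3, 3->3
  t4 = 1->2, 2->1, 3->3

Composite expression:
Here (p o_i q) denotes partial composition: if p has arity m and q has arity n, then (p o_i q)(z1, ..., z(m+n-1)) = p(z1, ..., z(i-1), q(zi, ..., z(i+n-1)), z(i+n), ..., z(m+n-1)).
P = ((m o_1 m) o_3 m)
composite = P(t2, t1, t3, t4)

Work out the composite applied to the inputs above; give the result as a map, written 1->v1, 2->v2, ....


1->2, 2->2, 3->2

(t2 · t1) = 1->3, 2->1, 3->2
(t3 · t4) = 1->3, 2->3, 3->3
((t2 · t1) · (t3 · t4)) = 1->2, 2->2, 3->2


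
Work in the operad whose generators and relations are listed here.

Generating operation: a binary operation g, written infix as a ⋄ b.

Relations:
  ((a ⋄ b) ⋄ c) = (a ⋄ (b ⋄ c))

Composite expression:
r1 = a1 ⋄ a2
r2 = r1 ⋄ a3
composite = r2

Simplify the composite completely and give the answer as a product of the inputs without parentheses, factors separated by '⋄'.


a1 ⋄ a2 ⋄ a3

Key point: g is associative — brackets drop, the a-order remains.
(a1 ⋄ a2) unparenthesizes to a1 ⋄ a2
((a1 ⋄ a2) ⋄ a3) unparenthesizes to a1 ⋄ a2 ⋄ a3


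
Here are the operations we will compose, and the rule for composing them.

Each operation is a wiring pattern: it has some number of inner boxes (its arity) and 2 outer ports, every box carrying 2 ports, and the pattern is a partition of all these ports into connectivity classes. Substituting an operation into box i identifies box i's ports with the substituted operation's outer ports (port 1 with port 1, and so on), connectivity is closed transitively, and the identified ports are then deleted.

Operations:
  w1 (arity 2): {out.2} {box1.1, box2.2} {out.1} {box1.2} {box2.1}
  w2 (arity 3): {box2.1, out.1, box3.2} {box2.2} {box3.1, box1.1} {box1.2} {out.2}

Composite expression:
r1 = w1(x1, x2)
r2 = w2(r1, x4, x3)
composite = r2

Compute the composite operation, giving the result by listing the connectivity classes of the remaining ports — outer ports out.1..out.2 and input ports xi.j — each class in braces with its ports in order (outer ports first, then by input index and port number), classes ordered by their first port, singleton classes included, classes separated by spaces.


{out.1, x3.2, x4.1} {out.2} {x1.1, x2.2} {x1.2} {x2.1} {x3.1} {x4.2}

Treat the ports identified at w2 as solder joints: merge, then drop.
composing w1 on (x1, x2), with out.j its own outer ports: {out.1} {out.2} {x1.1, x2.2} {x1.2} {x2.1}
composing w2 on (x1, x2, x4, x3), with out.j its own outer ports: {out.1, x3.2, x4.1} {out.2} {x1.1, x2.2} {x1.2} {x2.1} {x3.1} {x4.2}


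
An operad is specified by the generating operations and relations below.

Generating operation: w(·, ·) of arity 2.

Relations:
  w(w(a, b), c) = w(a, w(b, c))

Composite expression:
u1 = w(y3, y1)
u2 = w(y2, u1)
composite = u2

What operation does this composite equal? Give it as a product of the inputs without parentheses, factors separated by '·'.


y2 · y3 · y1

Associativity of w dissolves the nesting; only the y-input order survives.
w(y3, y1) linearizes to y3 · y1
w(y2, w(y3, y1)) linearizes to y2 · y3 · y1


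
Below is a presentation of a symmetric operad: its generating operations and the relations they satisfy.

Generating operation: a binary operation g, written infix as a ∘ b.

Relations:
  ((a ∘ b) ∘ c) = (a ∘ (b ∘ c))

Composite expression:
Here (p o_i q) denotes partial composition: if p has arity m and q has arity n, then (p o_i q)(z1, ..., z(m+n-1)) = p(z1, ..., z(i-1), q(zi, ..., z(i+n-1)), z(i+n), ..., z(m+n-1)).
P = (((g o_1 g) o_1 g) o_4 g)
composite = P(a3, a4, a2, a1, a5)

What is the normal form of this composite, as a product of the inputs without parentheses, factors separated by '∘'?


Under associativity of g, the answer is the a's in reading order.
(a3 ∘ a4) collapses to a3 ∘ a4
((a3 ∘ a4) ∘ a2) collapses to a3 ∘ a4 ∘ a2
(a1 ∘ a5) collapses to a1 ∘ a5
(((a3 ∘ a4) ∘ a2) ∘ (a1 ∘ a5)) collapses to a3 ∘ a4 ∘ a2 ∘ a1 ∘ a5

a3 ∘ a4 ∘ a2 ∘ a1 ∘ a5


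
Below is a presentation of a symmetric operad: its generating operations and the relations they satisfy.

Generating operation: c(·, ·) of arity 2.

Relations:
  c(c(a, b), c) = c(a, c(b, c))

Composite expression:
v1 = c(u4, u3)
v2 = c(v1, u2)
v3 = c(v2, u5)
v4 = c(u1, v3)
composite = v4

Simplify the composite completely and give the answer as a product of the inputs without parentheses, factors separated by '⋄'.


u1 ⋄ u4 ⋄ u3 ⋄ u2 ⋄ u5

Associativity of c dissolves the nesting; only the u-input order survives.
c(u4, u3) unparenthesizes to u4 ⋄ u3
c(c(u4, u3), u2) unparenthesizes to u4 ⋄ u3 ⋄ u2
c(c(c(u4, u3), u2), u5) unparenthesizes to u4 ⋄ u3 ⋄ u2 ⋄ u5
c(u1, c(c(c(u4, u3), u2), u5)) unparenthesizes to u1 ⋄ u4 ⋄ u3 ⋄ u2 ⋄ u5


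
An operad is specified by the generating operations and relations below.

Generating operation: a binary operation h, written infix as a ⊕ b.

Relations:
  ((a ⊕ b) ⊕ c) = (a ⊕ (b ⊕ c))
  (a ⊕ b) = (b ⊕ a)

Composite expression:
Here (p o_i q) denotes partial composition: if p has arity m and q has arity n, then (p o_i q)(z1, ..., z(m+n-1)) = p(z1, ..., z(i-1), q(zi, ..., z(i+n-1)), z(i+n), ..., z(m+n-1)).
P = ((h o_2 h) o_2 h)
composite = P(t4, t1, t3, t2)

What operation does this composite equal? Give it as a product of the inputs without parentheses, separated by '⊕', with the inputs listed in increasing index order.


t1 ⊕ t2 ⊕ t3 ⊕ t4


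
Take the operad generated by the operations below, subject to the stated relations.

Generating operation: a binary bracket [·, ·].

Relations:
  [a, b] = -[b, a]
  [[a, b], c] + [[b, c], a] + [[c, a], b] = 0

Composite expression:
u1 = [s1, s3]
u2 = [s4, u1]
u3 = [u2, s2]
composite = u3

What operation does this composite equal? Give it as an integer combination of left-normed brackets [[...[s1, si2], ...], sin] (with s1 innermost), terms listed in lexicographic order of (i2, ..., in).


Skip Jacobi rewriting: expand, keep s1-initial words, read off terms.
Composite bracket: [[s4, [s1, s3]], s2]
Under [a, b] = ab - ba we get 8 signed associative words (2^3 = 8).
The s1-initial words carry the normal form:
  s1s3s4s2 appears with sign -1, giving the term -[[[s1, s3], s4], s2]

-[[[s1, s3], s4], s2]


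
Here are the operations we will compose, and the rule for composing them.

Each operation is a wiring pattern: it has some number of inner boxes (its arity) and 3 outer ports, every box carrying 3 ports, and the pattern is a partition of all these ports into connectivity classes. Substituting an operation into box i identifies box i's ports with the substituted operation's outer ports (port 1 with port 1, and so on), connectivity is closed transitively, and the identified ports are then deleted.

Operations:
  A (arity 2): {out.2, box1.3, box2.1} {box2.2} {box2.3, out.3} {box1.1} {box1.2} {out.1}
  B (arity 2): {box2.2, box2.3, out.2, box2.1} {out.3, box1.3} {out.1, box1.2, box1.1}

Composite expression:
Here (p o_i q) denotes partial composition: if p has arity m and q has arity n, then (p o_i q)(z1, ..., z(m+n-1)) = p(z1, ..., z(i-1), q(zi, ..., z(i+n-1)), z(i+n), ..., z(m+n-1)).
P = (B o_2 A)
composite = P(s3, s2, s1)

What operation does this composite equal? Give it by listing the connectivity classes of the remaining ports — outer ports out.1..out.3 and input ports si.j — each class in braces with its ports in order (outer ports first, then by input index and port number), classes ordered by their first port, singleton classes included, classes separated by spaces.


{out.1, s3.1, s3.2} {out.2, s1.1, s1.3, s2.3} {out.3, s3.3} {s1.2} {s2.1} {s2.2}


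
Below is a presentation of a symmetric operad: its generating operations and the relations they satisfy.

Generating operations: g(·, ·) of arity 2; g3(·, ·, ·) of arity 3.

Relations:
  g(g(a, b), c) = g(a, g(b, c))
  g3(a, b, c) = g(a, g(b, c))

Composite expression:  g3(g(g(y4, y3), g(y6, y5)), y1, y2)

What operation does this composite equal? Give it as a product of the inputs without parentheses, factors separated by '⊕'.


y4 ⊕ y3 ⊕ y6 ⊕ y5 ⊕ y1 ⊕ y2

Under associativity of g3, the answer is the y's in reading order.
g(y4, y3) reduces to y4 ⊕ y3
g(y6, y5) reduces to y6 ⊕ y5
g(g(y4, y3), g(y6, y5)) reduces to y4 ⊕ y3 ⊕ y6 ⊕ y5
g3(g(g(y4, y3), g(y6, y5)), y1, y2) reduces to y4 ⊕ y3 ⊕ y6 ⊕ y5 ⊕ y1 ⊕ y2


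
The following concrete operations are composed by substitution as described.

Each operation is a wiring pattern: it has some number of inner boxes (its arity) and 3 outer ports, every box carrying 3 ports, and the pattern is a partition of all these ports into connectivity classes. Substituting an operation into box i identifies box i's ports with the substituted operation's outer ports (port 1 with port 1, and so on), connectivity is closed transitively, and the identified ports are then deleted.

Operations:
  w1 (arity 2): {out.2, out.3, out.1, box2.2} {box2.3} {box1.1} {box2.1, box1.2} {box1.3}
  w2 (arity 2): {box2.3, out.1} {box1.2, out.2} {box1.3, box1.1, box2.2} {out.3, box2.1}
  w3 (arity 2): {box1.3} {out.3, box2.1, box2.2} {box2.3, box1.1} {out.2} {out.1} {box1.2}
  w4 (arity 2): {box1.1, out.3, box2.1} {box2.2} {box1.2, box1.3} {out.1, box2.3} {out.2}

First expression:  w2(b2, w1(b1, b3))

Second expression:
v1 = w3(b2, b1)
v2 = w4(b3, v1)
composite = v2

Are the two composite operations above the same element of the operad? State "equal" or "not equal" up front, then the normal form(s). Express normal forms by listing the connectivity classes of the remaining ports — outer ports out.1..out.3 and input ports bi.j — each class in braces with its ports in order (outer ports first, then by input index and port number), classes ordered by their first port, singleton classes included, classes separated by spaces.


Normal form of the first expression: {out.1, out.3, b2.1, b2.3, b3.2} {out.2, b2.2} {b1.1} {b1.2, b3.1} {b1.3} {b3.3}
Normal form of the second expression: {out.1, b1.1, b1.2} {out.2} {out.3, b3.1} {b1.3, b2.1} {b2.2} {b2.3} {b3.2, b3.3}
The forms do not match — not equal.

not equal: they reduce to {out.1, out.3, b2.1, b2.3, b3.2} {out.2, b2.2} {b1.1} {b1.2, b3.1} {b1.3} {b3.3} and {out.1, b1.1, b1.2} {out.2} {out.3, b3.1} {b1.3, b2.1} {b2.2} {b2.3} {b3.2, b3.3}


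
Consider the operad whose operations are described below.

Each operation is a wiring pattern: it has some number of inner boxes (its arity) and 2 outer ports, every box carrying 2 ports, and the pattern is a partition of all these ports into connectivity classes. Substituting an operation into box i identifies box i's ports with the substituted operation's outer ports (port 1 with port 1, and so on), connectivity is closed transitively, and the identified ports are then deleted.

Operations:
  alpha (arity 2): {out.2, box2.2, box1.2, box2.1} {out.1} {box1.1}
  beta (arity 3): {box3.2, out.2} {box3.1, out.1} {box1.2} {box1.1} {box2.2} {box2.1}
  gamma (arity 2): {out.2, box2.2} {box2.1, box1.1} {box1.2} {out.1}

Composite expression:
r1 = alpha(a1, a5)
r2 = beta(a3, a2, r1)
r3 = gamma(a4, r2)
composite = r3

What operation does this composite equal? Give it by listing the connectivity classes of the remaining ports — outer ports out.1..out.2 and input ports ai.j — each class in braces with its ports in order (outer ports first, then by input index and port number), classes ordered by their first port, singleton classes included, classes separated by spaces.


Connectivity passes through glued gamma-boundaries; trace each wire chain.
after alpha, the pattern on (a1, a5) reads {out.1} {out.2, a1.2, a5.1, a5.2} {a1.1} (out.j = its outer ports)
after beta, the pattern on (a3, a2, a1, a5) reads {out.1} {out.2, a1.2, a5.1, a5.2} {a1.1} {a2.1} {a2.2} {a3.1} {a3.2} (out.j = its outer ports)
after gamma, the pattern on (a4, a3, a2, a1, a5) reads {out.1} {out.2, a1.2, a5.1, a5.2} {a1.1} {a2.1} {a2.2} {a3.1} {a3.2} {a4.1} {a4.2} (out.j = its outer ports)

{out.1} {out.2, a1.2, a5.1, a5.2} {a1.1} {a2.1} {a2.2} {a3.1} {a3.2} {a4.1} {a4.2}


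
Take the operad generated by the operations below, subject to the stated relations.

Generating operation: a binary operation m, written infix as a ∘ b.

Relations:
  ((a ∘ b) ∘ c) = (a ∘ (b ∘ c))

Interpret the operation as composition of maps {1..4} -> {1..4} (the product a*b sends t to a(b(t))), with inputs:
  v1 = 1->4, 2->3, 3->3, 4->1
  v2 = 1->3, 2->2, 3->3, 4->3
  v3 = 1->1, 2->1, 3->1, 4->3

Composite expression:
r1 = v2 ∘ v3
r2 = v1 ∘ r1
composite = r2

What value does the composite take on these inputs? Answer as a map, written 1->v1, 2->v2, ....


(v2 ∘ v3) = 1->3, 2->3, 3->3, 4->3
(v1 ∘ (v2 ∘ v3)) = 1->3, 2->3, 3->3, 4->3

1->3, 2->3, 3->3, 4->3


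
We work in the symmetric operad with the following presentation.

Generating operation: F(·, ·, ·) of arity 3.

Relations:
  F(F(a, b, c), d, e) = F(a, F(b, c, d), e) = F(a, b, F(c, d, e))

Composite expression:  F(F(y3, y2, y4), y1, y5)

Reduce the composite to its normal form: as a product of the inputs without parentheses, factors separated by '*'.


y3 * y2 * y4 * y1 * y5

The F-tree's shape is irrelevant; the y-reading-order decides.
F(y3, y2, y4) linearizes to y3 * y2 * y4
F(F(y3, y2, y4), y1, y5) linearizes to y3 * y2 * y4 * y1 * y5


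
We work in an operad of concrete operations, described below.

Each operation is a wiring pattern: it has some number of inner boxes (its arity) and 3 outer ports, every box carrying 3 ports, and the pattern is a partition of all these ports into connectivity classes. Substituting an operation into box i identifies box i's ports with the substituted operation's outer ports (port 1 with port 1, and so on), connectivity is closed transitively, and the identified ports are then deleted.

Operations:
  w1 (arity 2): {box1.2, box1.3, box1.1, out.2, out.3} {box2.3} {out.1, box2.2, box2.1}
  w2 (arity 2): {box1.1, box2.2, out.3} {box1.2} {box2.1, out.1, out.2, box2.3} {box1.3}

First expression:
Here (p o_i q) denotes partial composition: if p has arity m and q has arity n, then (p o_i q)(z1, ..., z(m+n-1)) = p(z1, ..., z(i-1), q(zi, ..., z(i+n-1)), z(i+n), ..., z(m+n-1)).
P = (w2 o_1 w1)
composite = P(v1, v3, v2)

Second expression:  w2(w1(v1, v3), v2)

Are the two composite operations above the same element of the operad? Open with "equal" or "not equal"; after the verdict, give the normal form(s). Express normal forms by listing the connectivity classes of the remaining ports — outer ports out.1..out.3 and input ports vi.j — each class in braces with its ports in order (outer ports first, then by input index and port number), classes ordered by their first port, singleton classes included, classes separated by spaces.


Reducing the first expression gives {out.1, out.2, v2.1, v2.3} {out.3, v2.2, v3.1, v3.2} {v1.1, v1.2, v1.3} {v3.3}
Reducing the second expression gives {out.1, out.2, v2.1, v2.3} {out.3, v2.2, v3.1, v3.2} {v1.1, v1.2, v1.3} {v3.3}
Same normal form: equal.

equal — both sides give {out.1, out.2, v2.1, v2.3} {out.3, v2.2, v3.1, v3.2} {v1.1, v1.2, v1.3} {v3.3}
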